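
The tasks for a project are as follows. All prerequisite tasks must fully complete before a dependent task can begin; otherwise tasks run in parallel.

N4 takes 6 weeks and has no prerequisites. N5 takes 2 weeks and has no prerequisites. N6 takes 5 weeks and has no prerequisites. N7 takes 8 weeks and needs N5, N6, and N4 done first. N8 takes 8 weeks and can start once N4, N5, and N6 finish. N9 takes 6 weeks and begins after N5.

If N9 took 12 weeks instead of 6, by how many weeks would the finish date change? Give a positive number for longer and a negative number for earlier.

As given, the longest chain is N4→N7 = 6+8 = 14, so the finish is 14 weeks.
N9 has 6 weeks of float (longest path through it is 8).
That remains the longest chain; total 14 weeks.
Change in finish: 14 − 14 = +0 weeks.

0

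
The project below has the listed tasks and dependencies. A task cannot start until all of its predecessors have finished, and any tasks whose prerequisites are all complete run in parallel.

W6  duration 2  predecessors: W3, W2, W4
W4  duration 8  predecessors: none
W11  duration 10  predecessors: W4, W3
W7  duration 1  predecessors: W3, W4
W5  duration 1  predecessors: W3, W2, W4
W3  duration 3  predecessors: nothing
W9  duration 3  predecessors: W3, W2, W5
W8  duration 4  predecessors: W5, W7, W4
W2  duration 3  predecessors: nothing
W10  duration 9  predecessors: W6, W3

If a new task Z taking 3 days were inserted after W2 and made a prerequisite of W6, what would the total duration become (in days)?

Originally the project takes 19 days.
With Z inserted, W6 now waits for max(W3, W2, W4, Z).
New critical path: W4→W6→W10 = 8+2+9 = 19 ⇒ 19 days.

19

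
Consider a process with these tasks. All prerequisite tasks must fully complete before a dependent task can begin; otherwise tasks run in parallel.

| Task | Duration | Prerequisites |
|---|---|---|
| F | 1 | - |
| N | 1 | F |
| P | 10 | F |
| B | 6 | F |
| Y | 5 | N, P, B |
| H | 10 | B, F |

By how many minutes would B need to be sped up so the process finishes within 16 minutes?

Current finish: 17 minutes; target: 16.
B is on every critical path, so each minute cut from B cuts the finish by one (this holds down to a finish of 16).
Need 17 − 16 = 1 minute off B → B becomes 5 minutes, finish becomes 16.

1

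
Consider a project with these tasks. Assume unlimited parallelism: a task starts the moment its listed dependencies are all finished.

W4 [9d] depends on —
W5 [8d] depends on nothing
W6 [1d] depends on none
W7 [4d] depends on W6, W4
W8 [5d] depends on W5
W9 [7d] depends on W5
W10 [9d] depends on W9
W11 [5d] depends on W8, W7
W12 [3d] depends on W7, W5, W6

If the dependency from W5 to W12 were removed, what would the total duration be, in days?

Before: longest chain W5→W9→W10 = 8+7+9 = 24, finish 24.
Dropping W5→W12 doesn't change W12's earliest start (13); another predecessor still binds.
The longest chain is now W5→W9→W10 = 8+7+9 = 24, so the job takes 24 days.

24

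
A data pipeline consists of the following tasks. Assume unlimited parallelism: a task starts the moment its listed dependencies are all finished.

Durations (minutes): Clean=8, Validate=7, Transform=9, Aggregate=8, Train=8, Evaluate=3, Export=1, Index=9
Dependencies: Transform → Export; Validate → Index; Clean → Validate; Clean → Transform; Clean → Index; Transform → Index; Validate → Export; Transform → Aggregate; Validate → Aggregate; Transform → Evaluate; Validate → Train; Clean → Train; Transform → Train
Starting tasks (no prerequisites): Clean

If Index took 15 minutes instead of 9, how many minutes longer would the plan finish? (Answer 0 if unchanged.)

As given, the longest chain is Clean→Transform→Index = 8+9+9 = 26, so the finish is 26 minutes.
Since Index is critical, the +6 change carries straight to that chain (now 32 minutes).
The critical path is still Clean→Transform→Index; finish is now 32 minutes.
Change in finish: 32 − 26 = +6 minutes.

6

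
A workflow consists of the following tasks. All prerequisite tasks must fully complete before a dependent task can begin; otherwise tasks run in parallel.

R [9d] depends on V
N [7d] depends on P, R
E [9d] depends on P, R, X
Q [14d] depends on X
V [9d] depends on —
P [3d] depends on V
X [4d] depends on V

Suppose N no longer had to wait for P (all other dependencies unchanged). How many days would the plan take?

With the dependency in place, V→X→Q = 9+4+14 = 27 sets the finish at 27 days.
Dropping P→N doesn't change N's earliest start (18); another predecessor still binds.
The longest chain is now V→X→Q = 9+4+14 = 27, so the plan takes 27 days.

27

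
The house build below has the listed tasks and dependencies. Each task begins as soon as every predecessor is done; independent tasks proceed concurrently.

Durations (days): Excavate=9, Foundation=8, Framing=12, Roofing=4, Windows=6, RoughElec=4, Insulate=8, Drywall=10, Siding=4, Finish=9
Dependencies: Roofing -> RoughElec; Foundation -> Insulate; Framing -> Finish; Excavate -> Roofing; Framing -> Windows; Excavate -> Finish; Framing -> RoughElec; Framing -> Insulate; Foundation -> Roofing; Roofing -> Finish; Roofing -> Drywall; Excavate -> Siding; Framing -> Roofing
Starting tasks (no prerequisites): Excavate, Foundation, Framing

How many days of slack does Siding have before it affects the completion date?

The longest chain is Framing→Roofing→Drywall = 12+4+10 = 26; overall finish 26 days.
The longest chain containing Siding totals 13 days.
Float = 26 − 13 = 13.

13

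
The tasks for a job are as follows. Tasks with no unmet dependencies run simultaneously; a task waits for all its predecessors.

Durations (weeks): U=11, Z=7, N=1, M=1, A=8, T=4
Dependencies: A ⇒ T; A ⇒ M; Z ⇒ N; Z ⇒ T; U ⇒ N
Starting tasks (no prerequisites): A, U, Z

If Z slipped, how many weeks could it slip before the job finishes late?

A→T = 8+4 = 12 sets the makespan at 12 weeks.
Longest path through Z: 11 weeks (earliest finish 7, latest finish 8).
Float = 12 − 11 = 1.

1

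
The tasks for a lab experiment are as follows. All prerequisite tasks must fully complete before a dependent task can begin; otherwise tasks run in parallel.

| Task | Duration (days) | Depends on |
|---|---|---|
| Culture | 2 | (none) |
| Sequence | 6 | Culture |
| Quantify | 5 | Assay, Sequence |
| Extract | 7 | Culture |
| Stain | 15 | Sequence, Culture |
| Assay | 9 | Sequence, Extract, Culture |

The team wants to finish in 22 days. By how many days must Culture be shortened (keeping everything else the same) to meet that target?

1

Current finish: 23 days; target: 22.
Culture is on every critical path, so each day cut from Culture cuts the finish by one (this holds down to a finish of 22).
Need 23 − 22 = 1 day off Culture → Culture becomes 1 day, finish becomes 22.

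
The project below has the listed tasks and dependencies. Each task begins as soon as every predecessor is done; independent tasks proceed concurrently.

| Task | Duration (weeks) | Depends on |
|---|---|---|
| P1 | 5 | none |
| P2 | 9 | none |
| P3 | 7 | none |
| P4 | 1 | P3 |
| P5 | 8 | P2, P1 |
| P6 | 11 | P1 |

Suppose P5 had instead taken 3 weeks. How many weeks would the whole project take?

Baseline: P2→P5 = 9+8 = 17 → 17 weeks.
Since P5 is critical, the -5 change carries straight to that chain (now 12 weeks).
Now P1→P6 = 5+11 = 16 is longest, so the finish becomes 16 weeks.

16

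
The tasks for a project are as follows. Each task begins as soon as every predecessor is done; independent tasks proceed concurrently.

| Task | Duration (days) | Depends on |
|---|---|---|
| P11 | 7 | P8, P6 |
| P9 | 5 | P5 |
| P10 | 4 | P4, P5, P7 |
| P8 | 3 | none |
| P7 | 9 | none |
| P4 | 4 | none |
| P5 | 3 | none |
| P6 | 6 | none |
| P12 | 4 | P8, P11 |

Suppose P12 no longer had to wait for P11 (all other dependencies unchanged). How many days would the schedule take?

13

Original critical path: P6→P11→P12 = 6+7+4 = 17 ⇒ 17 days.
Without P11→P12, P12's earliest start moves from 13 to 3.
New critical path: P6→P11 = 6+7 = 13 ⇒ 13 days.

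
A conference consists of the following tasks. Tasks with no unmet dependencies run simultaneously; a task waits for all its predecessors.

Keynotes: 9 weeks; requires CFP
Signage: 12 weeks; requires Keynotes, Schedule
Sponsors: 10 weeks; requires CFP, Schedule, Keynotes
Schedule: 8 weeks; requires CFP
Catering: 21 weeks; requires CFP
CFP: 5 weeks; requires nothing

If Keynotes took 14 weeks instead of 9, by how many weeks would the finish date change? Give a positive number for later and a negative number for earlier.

5

Baseline: CFP→Keynotes→Signage = 5+9+12 = 26 → 26 weeks.
Keynotes is on the critical path; changing it to 14 makes that path 31 weeks.
The critical path is still CFP→Keynotes→Signage; finish is now 31 weeks.
Change in finish: 31 − 26 = +5 weeks.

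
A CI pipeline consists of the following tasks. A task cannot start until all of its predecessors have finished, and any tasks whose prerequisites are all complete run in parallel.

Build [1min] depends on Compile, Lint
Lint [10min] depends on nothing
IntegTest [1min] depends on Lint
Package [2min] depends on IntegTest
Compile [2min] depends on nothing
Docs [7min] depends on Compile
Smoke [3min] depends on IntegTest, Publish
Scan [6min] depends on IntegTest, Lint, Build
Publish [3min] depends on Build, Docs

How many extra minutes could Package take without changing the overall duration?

4

Lint→IntegTest→Scan = 10+1+6 = 17 sets the makespan at 17 minutes.
Package finishes as early as 13 and must finish by 17.
So Package can slip 17 − 13 = 4 minutes.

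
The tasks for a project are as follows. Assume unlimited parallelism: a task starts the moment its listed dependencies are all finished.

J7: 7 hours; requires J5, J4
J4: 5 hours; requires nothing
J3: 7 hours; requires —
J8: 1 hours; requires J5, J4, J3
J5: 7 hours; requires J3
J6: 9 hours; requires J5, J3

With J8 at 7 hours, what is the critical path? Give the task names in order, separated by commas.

J3, J5, J6

Baseline: J3→J5→J6 = 7+7+9 = 23 → 23 hours.
J8 is off the critical path — its longest chain is 15 hours, giving 8 of slack.
The critical path is still J3→J5→J6; finish is now 23 hours.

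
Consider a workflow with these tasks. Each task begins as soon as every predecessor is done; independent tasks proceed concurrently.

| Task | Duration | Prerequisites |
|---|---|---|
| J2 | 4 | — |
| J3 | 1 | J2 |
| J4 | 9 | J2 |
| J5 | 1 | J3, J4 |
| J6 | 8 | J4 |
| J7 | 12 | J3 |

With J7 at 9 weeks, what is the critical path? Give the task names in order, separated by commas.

Actual critical path: J2→J4→J6 = 4+9+8 = 21 ⇒ 21 weeks.
The longest path through J7 is only 17 weeks, so J7 has float 4.
The critical path is still J2→J4→J6; finish is now 21 weeks.

J2, J4, J6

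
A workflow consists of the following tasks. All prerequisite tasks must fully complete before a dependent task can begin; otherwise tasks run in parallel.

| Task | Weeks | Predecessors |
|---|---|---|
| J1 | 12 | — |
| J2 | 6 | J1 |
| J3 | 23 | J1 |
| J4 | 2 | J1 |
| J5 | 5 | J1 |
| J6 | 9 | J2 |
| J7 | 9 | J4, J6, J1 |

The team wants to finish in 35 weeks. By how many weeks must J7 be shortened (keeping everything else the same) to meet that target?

1

Current finish: 36 weeks; target: 35.
J7 is on every critical path, so each week cut from J7 cuts the finish by one (this holds down to a finish of 35).
Need 36 − 35 = 1 week off J7 → J7 becomes 8 weeks, finish becomes 35.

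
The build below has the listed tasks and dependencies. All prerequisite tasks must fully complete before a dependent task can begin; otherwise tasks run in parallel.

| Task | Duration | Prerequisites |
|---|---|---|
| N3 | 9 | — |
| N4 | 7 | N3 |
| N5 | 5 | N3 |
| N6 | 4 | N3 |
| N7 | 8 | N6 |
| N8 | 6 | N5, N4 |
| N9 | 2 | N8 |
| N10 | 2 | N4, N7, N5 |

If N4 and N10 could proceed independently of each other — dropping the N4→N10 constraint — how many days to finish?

With the dependency in place, N3→N4→N8→N9 = 9+7+6+2 = 24 sets the finish at 24 days.
Dropping N4→N10 doesn't change N10's earliest start (21); another predecessor still binds.
The longest chain is now N3→N4→N8→N9 = 9+7+6+2 = 24, so the job takes 24 days.

24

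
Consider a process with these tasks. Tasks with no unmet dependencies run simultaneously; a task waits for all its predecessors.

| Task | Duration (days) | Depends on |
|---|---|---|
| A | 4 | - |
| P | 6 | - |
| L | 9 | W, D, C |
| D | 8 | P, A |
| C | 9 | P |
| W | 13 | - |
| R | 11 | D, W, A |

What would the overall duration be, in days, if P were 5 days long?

Baseline: P→D→R = 6+8+11 = 25 → 25 days.
P is on the critical path; changing it to 5 makes that path 24 days.
New critical path: W→R = 13+11 = 24 ⇒ 24 days.

24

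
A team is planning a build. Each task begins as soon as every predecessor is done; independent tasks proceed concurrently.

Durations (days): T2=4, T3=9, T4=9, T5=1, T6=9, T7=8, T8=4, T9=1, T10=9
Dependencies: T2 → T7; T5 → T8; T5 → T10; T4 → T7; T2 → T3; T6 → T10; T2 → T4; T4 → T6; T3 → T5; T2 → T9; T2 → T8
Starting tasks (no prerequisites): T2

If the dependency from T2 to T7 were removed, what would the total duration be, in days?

With the dependency in place, T2→T4→T6→T10 = 4+9+9+9 = 31 sets the finish at 31 days.
Dropping T2→T7 doesn't change T7's earliest start (13); another predecessor still binds.
The longest chain is now T2→T4→T6→T10 = 4+9+9+9 = 31, so the plan takes 31 days.

31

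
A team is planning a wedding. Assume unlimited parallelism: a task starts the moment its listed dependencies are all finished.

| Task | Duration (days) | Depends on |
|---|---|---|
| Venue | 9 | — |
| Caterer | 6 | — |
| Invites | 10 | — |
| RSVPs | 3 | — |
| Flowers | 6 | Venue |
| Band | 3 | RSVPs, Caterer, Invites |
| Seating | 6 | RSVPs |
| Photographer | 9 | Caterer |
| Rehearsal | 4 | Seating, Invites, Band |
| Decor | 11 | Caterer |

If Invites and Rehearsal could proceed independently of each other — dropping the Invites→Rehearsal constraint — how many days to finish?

17

Original critical path: Caterer→Decor = 6+11 = 17 ⇒ 17 days.
Dropping Invites→Rehearsal doesn't change Rehearsal's earliest start (13); another predecessor still binds.
The longest chain is now Caterer→Decor = 6+11 = 17, so the project takes 17 days.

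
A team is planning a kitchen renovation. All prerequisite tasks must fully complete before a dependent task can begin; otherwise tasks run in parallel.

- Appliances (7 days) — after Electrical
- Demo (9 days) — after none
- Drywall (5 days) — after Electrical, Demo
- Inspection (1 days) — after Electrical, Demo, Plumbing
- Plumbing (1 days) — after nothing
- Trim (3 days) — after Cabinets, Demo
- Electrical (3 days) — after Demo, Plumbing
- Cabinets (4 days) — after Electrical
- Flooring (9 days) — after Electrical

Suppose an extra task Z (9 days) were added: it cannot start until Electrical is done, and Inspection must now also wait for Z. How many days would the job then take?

Originally the job takes 21 days.
With Z inserted, Inspection now waits for max(Electrical, Demo, Plumbing, Z).
New critical path: Demo→Electrical→Z→Inspection = 9+3+9+1 = 22 ⇒ 22 days.

22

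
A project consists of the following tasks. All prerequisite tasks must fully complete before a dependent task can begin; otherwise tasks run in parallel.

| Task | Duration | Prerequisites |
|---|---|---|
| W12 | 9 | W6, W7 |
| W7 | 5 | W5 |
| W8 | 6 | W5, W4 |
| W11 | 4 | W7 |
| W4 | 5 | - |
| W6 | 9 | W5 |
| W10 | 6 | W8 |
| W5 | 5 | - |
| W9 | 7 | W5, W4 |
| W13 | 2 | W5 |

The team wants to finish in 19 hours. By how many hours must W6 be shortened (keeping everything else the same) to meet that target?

4

Current finish: 23 hours; target: 19.
W6 is on every critical path, so each hour cut from W6 cuts the finish by one (this holds down to a finish of 19).
Need 23 − 19 = 4 hours off W6 → W6 becomes 5 hours, finish becomes 19.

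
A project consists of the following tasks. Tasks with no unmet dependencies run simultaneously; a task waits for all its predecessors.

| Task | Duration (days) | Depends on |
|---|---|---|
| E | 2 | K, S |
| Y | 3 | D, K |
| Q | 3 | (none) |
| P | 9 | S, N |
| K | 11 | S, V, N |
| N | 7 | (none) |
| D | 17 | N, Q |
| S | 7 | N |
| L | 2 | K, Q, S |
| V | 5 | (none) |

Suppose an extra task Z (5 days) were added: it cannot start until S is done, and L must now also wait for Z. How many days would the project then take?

Originally the project takes 28 days.
With Z inserted, L now waits for max(K, Q, S, Z).
New critical path: N→S→K→Y = 7+7+11+3 = 28 ⇒ 28 days.

28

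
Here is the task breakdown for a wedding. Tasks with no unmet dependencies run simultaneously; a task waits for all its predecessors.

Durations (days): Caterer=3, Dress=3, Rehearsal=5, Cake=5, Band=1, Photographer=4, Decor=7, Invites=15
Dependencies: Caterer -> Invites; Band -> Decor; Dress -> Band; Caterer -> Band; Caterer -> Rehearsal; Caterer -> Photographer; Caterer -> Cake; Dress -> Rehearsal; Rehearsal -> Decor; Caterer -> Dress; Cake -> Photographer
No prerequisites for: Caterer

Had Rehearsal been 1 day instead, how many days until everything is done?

18

Actual critical path: Caterer→Dress→Rehearsal→Decor = 3+3+5+7 = 18 ⇒ 18 days.
Rehearsal is on the critical path; changing it to 1 makes that path 14 days.
New critical path: Caterer→Invites = 3+15 = 18 ⇒ 18 days.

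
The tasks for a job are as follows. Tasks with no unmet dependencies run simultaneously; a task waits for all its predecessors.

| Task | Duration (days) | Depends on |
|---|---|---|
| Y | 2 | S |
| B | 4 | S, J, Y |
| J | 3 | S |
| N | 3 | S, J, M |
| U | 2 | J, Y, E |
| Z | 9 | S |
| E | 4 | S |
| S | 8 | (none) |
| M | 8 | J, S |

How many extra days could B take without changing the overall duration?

7

Critical path: S→J→M→N = 8+3+8+3 = 22, so the finish is 22 days.
The longest chain containing B totals 15 days.
So B can slip 22 − 15 = 7 days.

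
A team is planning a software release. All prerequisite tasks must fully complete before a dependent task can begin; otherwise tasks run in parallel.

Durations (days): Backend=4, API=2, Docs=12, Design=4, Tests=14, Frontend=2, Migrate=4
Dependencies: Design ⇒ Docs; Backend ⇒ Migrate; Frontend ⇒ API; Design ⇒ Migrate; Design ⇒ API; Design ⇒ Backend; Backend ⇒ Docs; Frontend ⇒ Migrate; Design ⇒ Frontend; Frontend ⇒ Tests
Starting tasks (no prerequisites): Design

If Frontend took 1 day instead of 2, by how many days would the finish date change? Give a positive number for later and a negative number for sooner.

The binding path is Design→Frontend→Tests = 4+2+14 = 20; finish at 20 days.
Since Frontend is critical, the -1 change carries straight to that chain (now 19 days).
The binding chain switches to Design→Backend→Docs = 4+4+12 = 20; finish 20 days.
Change in finish: 20 − 20 = +0 days.

0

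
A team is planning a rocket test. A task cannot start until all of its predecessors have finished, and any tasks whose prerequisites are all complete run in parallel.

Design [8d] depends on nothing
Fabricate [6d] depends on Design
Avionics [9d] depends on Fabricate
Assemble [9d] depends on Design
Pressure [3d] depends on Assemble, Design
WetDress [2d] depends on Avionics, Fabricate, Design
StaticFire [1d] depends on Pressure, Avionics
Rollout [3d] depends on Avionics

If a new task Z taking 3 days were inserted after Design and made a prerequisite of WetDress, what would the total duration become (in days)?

Originally the job takes 26 days.
With Z inserted, WetDress now waits for max(Avionics, Fabricate, Design, Z).
New critical path: Design→Fabricate→Avionics→Rollout = 8+6+9+3 = 26 ⇒ 26 days.

26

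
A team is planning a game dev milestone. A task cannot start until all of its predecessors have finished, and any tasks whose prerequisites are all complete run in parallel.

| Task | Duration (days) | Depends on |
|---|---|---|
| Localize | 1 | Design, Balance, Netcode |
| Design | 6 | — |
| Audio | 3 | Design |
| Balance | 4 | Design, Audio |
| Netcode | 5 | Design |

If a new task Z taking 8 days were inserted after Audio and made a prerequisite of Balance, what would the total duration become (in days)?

22

Originally the game dev milestone takes 14 days.
With Z inserted, Balance now waits for max(Design, Audio, Z).
New critical path: Design→Audio→Z→Balance→Localize = 6+3+8+4+1 = 22 ⇒ 22 days.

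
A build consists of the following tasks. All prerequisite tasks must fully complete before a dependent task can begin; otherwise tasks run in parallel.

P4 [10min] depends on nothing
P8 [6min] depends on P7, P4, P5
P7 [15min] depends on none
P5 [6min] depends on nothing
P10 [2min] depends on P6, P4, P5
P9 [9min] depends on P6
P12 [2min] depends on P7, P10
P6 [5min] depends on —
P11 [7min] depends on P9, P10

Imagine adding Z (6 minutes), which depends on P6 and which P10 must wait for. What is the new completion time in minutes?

21

Originally the project takes 21 minutes.
With Z inserted, P10 now waits for max(P6, P4, P5, Z).
New critical path: P6→P9→P11 = 5+9+7 = 21 ⇒ 21 minutes.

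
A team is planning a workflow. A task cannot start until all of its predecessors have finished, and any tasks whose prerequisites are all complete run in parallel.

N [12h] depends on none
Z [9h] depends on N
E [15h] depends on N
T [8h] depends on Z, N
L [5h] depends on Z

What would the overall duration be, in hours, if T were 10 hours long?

Critical path before the change: N→Z→T = 12+9+8 = 29 giving 29 hours.
Since T is critical, the +2 change carries straight to that chain (now 31 hours).
The critical path is still N→Z→T; finish is now 31 hours.

31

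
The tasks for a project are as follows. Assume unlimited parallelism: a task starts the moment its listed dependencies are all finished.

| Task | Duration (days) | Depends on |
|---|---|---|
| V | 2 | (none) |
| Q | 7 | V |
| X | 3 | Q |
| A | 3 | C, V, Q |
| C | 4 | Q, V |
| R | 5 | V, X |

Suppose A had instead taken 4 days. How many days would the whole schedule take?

17

As given, the longest chain is V→Q→X→R = 2+7+3+5 = 17, so the finish is 17 days.
The longest path through A is only 16 days, so A has float 1.
The critical path is still V→Q→X→R; finish is now 17 days.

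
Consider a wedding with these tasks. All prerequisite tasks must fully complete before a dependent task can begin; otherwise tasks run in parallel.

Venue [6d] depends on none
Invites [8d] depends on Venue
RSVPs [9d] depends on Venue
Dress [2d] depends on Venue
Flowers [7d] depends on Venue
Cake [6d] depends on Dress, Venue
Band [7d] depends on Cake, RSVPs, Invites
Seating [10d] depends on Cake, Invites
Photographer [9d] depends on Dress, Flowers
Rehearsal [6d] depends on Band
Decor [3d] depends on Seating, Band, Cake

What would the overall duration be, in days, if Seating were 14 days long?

Critical path before the change: Venue→RSVPs→Band→Rehearsal = 6+9+7+6 = 28 giving 28 days.
The longest path through Seating is only 27 days, so Seating has float 1.
The binding chain switches to Venue→Invites→Seating→Decor = 6+8+14+3 = 31; finish 31 days.

31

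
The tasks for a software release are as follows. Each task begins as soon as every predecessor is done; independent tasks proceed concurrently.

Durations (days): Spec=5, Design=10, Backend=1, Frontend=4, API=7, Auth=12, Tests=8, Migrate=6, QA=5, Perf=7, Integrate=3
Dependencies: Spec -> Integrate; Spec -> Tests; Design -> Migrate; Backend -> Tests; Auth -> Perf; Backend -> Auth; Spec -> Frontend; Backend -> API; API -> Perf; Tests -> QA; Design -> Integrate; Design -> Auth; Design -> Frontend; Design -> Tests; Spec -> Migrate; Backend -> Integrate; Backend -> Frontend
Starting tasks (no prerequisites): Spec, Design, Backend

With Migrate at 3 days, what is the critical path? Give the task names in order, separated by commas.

Design, Auth, Perf

As given, the longest chain is Design→Auth→Perf = 10+12+7 = 29, so the finish is 29 days.
The longest path through Migrate is only 16 days, so Migrate has float 13.
That remains the longest chain; total 29 days.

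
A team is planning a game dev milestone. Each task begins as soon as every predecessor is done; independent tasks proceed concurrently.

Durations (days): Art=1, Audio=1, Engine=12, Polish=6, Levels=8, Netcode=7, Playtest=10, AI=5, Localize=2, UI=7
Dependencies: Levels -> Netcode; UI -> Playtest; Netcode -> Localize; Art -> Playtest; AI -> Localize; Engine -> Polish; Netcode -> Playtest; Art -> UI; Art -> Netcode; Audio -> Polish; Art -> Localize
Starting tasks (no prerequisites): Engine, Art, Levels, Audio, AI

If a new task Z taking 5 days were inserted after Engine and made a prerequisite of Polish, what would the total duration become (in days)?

Originally the project takes 25 days.
With Z inserted, Polish now waits for max(Audio, Engine, Z).
New critical path: Levels→Netcode→Playtest = 8+7+10 = 25 ⇒ 25 days.

25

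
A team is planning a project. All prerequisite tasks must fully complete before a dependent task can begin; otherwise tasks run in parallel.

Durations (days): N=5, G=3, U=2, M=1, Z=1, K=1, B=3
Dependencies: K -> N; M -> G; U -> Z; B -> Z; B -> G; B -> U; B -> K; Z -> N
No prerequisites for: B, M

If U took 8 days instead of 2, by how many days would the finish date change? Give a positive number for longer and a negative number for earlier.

Critical path before the change: B→U→Z→N = 3+2+1+5 = 11 giving 11 days.
Since U is critical, the +6 change carries straight to that chain (now 17 days).
No other chain overtakes it, so the finish is 17 days.
Change in finish: 17 − 11 = +6 days.

6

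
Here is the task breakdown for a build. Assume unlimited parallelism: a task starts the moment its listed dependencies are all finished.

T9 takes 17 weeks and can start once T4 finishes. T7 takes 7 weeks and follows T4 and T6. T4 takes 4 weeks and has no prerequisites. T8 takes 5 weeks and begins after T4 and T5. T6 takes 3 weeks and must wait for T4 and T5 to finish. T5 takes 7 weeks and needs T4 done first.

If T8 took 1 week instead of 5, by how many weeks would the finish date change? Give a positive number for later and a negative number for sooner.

Actual critical path: T4→T5→T6→T7 = 4+7+3+7 = 21 ⇒ 21 weeks.
T8 has 5 weeks of float (longest path through it is 16).
That remains the longest chain; total 21 weeks.
Change in finish: 21 − 21 = +0 weeks.

0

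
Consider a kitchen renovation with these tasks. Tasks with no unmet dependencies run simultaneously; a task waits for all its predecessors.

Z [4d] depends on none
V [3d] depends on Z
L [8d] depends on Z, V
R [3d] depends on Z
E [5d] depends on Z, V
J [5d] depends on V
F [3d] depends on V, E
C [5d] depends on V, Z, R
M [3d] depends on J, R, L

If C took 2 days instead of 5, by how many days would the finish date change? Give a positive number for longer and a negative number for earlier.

0

Critical path before the change: Z→V→L→M = 4+3+8+3 = 18 giving 18 days.
C has 6 days of float (longest path through it is 12).
The critical path is still Z→V→L→M; finish is now 18 days.
Change in finish: 18 − 18 = +0 days.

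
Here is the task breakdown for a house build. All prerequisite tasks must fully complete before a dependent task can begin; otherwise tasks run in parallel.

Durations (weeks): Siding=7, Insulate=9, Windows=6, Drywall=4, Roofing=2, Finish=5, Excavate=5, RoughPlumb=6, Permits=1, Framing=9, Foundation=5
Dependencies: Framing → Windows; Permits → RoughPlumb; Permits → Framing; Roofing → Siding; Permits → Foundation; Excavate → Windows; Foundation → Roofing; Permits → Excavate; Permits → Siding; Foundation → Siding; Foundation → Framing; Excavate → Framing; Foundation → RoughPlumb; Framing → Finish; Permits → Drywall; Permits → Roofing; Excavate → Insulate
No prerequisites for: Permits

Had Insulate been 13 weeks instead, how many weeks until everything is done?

Baseline: Permits→Excavate→Framing→Windows = 1+5+9+6 = 21 → 21 weeks.
Insulate is off the critical path — its longest chain is 15 weeks, giving 6 of slack.
The critical path is still Permits→Excavate→Framing→Windows; finish is now 21 weeks.

21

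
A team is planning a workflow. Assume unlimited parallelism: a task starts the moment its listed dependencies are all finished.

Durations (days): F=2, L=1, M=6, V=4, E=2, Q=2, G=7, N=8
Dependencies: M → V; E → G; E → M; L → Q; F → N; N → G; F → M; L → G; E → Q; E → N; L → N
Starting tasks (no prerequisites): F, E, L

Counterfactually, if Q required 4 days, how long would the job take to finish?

17

The binding path is F→N→G = 2+8+7 = 17; finish at 17 days.
The longest path through Q is only 4 days, so Q has float 13.
No other chain overtakes it, so the finish is 17 days.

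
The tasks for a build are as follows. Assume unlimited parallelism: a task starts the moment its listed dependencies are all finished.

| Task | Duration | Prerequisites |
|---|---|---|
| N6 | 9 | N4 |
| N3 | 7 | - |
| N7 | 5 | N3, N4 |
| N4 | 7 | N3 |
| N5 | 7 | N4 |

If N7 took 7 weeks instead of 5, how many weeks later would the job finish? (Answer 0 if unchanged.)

The binding path is N3→N4→N6 = 7+7+9 = 23; finish at 23 weeks.
N7 has 4 weeks of float (longest path through it is 19).
No other chain overtakes it, so the finish is 23 weeks.
Change in finish: 23 − 23 = +0 weeks.

0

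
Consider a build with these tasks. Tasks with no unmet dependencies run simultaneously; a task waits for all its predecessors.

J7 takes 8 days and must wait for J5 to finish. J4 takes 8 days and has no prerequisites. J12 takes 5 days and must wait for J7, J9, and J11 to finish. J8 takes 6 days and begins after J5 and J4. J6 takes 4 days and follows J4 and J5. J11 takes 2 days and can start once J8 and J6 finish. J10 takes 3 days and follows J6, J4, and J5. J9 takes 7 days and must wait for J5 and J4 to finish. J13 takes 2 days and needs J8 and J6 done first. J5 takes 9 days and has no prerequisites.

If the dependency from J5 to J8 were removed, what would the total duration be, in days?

22

Original critical path: J5→J7→J12 = 9+8+5 = 22 ⇒ 22 days.
Without J5→J8, J8's earliest start moves from 9 to 8.
After: J5→J7→J12 = 9+8+5 = 22 → 22 days.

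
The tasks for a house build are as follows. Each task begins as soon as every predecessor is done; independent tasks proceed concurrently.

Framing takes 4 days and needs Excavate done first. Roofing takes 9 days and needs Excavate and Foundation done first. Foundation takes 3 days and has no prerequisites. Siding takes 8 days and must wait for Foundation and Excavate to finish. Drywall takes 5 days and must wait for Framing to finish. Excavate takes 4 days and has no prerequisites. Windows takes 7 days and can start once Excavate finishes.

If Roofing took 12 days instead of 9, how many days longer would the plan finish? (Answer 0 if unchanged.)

As given, the longest chain is Excavate→Roofing = 4+9 = 13, so the finish is 13 days.
Roofing is on the critical path; changing it to 12 makes that path 16 days.
The critical path is still Excavate→Roofing; finish is now 16 days.
Change in finish: 16 − 13 = +3 days.

3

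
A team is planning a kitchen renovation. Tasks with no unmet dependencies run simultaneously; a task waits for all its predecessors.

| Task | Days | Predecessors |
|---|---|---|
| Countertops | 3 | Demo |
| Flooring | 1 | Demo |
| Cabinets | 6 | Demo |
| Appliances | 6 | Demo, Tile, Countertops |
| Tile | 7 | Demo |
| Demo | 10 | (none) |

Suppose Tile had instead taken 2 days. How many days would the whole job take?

Actual critical path: Demo→Tile→Appliances = 10+7+6 = 23 ⇒ 23 days.
Tile lies on that path, so at 2 days the path becomes 18 days.
The binding chain switches to Demo→Countertops→Appliances = 10+3+6 = 19; finish 19 days.

19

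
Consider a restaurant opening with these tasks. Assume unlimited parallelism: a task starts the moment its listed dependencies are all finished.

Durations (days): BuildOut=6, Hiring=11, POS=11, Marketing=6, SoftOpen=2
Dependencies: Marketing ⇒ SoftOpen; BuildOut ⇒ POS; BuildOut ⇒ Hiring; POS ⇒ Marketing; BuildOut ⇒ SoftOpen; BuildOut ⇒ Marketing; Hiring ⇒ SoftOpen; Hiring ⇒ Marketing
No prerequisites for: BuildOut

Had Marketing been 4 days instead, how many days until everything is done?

Baseline: BuildOut→Hiring→Marketing→SoftOpen = 6+11+6+2 = 25 → 25 days.
Marketing lies on that path, so at 4 days the path becomes 23 days.
The critical path is still BuildOut→Hiring→Marketing→SoftOpen; finish is now 23 days.

23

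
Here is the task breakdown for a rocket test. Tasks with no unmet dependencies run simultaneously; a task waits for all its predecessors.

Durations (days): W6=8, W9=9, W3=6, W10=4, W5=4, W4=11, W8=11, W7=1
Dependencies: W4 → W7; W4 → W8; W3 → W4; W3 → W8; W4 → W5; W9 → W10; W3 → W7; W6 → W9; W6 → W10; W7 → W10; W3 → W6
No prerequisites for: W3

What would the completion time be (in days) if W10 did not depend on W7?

28

With the dependency in place, W3→W4→W8 = 6+11+11 = 28 sets the finish at 28 days.
Dropping W7→W10 doesn't change W10's earliest start (23); another predecessor still binds.
New critical path: W3→W4→W8 = 6+11+11 = 28 ⇒ 28 days.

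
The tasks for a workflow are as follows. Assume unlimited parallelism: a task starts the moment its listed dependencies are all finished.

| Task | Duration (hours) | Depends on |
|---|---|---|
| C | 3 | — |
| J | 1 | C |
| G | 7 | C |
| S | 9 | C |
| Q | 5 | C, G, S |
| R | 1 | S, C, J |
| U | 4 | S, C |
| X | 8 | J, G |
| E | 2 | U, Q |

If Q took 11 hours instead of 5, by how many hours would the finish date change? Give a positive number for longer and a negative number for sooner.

The binding path is C→S→Q→E = 3+9+5+2 = 19; finish at 19 hours.
Q lies on that path, so at 11 hours the path becomes 25 hours.
That remains the longest chain; total 25 hours.
Change in finish: 25 − 19 = +6 hours.

6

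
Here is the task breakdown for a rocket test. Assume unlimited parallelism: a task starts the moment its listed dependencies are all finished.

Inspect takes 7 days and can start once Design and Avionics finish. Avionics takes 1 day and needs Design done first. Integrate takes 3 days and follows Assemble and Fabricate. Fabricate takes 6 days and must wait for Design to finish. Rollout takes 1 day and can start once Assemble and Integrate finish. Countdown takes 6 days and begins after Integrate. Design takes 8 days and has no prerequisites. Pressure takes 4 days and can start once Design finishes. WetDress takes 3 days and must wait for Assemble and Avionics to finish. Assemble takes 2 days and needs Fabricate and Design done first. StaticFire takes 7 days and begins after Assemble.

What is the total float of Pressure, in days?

13

Critical path: Design→Fabricate→Assemble→Integrate→Countdown = 8+6+2+3+6 = 25, so the finish is 25 days.
Pressure finishes as early as 12 and must finish by 25.
Float = 25 − 12 = 13.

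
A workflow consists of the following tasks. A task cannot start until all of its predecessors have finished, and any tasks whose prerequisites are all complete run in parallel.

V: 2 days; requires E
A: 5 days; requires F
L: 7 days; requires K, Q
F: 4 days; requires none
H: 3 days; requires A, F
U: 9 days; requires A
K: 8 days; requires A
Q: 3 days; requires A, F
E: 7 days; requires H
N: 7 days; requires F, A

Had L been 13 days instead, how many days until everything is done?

30

Critical path before the change: F→A→K→L = 4+5+8+7 = 24 giving 24 days.
L is on the critical path; changing it to 13 makes that path 30 days.
The critical path is still F→A→K→L; finish is now 30 days.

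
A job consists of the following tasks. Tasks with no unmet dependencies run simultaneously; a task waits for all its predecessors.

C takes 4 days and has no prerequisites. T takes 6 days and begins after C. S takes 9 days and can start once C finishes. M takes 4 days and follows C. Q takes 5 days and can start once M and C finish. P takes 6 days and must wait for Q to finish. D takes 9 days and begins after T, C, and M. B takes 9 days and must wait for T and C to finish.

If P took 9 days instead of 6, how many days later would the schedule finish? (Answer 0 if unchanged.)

3

The binding path is C→M→Q→P = 4+4+5+6 = 19; finish at 19 days.
P is on the critical path; changing it to 9 makes that path 22 days.
No other chain overtakes it, so the finish is 22 days.
Change in finish: 22 − 19 = +3 days.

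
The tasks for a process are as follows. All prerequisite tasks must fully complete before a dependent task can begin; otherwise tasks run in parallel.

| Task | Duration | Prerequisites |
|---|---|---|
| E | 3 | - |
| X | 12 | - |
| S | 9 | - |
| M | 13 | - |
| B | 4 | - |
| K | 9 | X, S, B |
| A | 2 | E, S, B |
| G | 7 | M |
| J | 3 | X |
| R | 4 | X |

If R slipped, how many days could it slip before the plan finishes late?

Critical path: X→K = 12+9 = 21, so the finish is 21 days.
The longest chain containing R totals 16 days.
So R can slip 21 − 16 = 5 days.

5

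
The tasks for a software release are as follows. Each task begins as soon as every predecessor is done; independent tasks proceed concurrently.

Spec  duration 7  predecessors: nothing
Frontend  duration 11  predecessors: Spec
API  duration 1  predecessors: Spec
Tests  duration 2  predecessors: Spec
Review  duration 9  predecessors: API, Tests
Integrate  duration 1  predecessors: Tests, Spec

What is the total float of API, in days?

Critical path: Spec→Frontend = 7+11 = 18, so the finish is 18 days.
The longest chain containing API totals 17 days.
So API can slip 9 − 8 = 1 day.

1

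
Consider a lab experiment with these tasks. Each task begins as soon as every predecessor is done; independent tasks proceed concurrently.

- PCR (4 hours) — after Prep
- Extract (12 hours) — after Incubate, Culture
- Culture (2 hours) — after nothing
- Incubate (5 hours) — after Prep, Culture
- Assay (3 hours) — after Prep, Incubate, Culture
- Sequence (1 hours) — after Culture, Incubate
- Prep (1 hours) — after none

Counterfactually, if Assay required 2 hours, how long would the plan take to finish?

19

As given, the longest chain is Culture→Incubate→Extract = 2+5+12 = 19, so the finish is 19 hours.
Assay is off the critical path — its longest chain is 10 hours, giving 9 of slack.
The critical path is still Culture→Incubate→Extract; finish is now 19 hours.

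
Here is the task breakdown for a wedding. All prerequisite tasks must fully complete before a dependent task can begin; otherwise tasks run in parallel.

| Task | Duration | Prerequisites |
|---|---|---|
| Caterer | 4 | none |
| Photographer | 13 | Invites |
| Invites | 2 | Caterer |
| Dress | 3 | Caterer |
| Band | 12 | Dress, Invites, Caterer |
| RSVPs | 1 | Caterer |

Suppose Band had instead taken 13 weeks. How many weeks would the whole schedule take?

Actual critical path: Caterer→Dress→Band = 4+3+12 = 19 ⇒ 19 weeks.
Since Band is critical, the +1 change carries straight to that chain (now 20 weeks).
No other chain overtakes it, so the finish is 20 weeks.

20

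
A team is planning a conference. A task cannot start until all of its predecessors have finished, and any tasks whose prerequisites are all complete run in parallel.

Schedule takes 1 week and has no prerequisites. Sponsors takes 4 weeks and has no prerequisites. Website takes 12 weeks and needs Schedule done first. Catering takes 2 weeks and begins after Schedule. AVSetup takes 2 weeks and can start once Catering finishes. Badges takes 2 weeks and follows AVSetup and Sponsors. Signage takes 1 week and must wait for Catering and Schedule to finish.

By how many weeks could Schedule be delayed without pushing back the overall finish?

The longest chain is Schedule→Website = 1+12 = 13; overall finish 13 weeks.
The longest chain containing Schedule totals 13 weeks.
So Schedule can slip 1 − 1 = 0 weeks.

0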